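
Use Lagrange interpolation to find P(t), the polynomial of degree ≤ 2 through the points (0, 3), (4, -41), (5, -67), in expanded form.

P(t) = -3t^2 + t + 3

L_0(t) = (t - 4)(t - 5) / [20] = (1/20)t^2 - (9/20)t + 1
L_1(t) = t(t - 5) / [-4] = -(1/4)t^2 + (5/4)t
L_2(t) = t(t - 4) / [5] = (1/5)t^2 - (4/5)t
P(t) = 3·L_0 + (-41)·L_1 + (-67)·L_2
  3·L_0(t) = (3/20)t^2 - (27/20)t + 3
  (-41)·L_1(t) = (41/4)t^2 - (205/4)t
  (-67)·L_2(t) = -(67/5)t^2 + (268/5)t
Adding term by term: -3t^2 + t + 3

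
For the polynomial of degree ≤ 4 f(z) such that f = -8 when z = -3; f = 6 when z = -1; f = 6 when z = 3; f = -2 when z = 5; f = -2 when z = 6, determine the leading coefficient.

25/1008

The leading coefficient equals the top divided difference f[-3,-1,3,5,6].
f[-3,-1] = (6 - (-8)) / (-1 - (-3)) = 7
f[-1,3] = (6 - 6) / (3 - (-1)) = 0
f[3,5] = (-2 - 6) / (5 - 3) = -4
f[5,6] = (-2 - (-2)) / (6 - 5) = 0
f[-3,-1,3] = (0 - 7) / (3 - (-3)) = -7/6
f[-1,3,5] = (-4 - 0) / (5 - (-1)) = -2/3
f[3,5,6] = (0 - (-4)) / (6 - 3) = 4/3
f[-3,-1,3,5] = (-2/3 - (-7/6)) / (5 - (-3)) = 1/16
f[-1,3,5,6] = (4/3 - (-2/3)) / (6 - (-1)) = 2/7
f[-3,-1,3,5,6] = (2/7 - 1/16) / (6 - (-3)) = 25/1008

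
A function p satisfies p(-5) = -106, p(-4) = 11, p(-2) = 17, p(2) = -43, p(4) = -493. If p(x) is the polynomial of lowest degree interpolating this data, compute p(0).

-1

L_0(0) = (4)·(2)·(-2)·(-4)/[(-1)·(-3)·(-7)·(-9)] = 64/189
L_1(0) = (5)·(2)·(-2)·(-4)/[(1)·(-2)·(-6)·(-8)] = -5/6
L_2(0) = (5)·(4)·(-2)·(-4)/[(3)·(2)·(-4)·(-6)] = 10/9
L_3(0) = (5)·(4)·(2)·(-4)/[(7)·(6)·(4)·(-2)] = 10/21
L_4(0) = (5)·(4)·(2)·(-2)/[(9)·(8)·(6)·(2)] = -5/54
Sum: (-106)·(64/189) + 11·(-5/6) + 17·(10/9) + (-43)·(10/21) + (-493)·(-5/54) = -1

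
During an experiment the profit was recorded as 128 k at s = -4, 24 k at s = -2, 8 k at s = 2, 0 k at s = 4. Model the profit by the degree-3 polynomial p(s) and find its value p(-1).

5

L_0(-1) = (1)·(-3)·(-5)/[(-2)·(-6)·(-8)] = -5/32
L_1(-1) = (3)·(-3)·(-5)/[(2)·(-4)·(-6)] = 15/16
L_2(-1) = (3)·(1)·(-5)/[(6)·(4)·(-2)] = 5/16
L_3(-1) = (3)·(1)·(-3)/[(8)·(6)·(2)] = -3/32
Sum: 128·(-5/32) + 24·(15/16) + 8·(5/16) + 0 = 5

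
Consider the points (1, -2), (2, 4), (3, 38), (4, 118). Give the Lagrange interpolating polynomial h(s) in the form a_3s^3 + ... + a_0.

L_0(s) = (s - 2)(s - 3)(s - 4) / [-6] = -(1/6)s^3 + (3/2)s^2 - (13/3)s + 4
L_1(s) = (s - 1)(s - 3)(s - 4) / [2] = (1/2)s^3 - 4s^2 + (19/2)s - 6
L_2(s) = (s - 1)(s - 2)(s - 4) / [-2] = -(1/2)s^3 + (7/2)s^2 - 7s + 4
L_3(s) = (s - 1)(s - 2)(s - 3) / [6] = (1/6)s^3 - s^2 + (11/6)s - 1
h(s) = (-2)·L_0 + 4·L_1 + 38·L_2 + 118·L_3
  (-2)·L_0(s) = (1/3)s^3 - 3s^2 + (26/3)s - 8
  4·L_1(s) = 2s^3 - 16s^2 + 38s - 24
  38·L_2(s) = -19s^3 + 133s^2 - 266s + 152
  118·L_3(s) = (59/3)s^3 - 118s^2 + (649/3)s - 118
Adding term by term: 3s^3 - 4s^2 - 3s + 2

h(s) = 3s^3 - 4s^2 - 3s + 2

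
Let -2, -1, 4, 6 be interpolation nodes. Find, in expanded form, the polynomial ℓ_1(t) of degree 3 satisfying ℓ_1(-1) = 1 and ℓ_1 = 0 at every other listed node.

ℓ_1(t) = (t + 2)(t - 4)(t - 6) / [(1)·(-5)·(-7)]
       = (t^3 - 8t^2 + 4t + 48) / (35)

ℓ_1(t) = (1/35)t^3 - (8/35)t^2 + (4/35)t + 48/35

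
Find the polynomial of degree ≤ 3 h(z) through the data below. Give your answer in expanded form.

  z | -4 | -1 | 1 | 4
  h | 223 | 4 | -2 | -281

L_0(z) = (z + 1)(z - 1)(z - 4) / [-120] = -(1/120)z^3 + (1/30)z^2 + (1/120)z - 1/30
L_1(z) = (z + 4)(z - 1)(z - 4) / [30] = (1/30)z^3 - (1/30)z^2 - (8/15)z + 8/15
L_2(z) = (z + 4)(z + 1)(z - 4) / [-30] = -(1/30)z^3 - (1/30)z^2 + (8/15)z + 8/15
L_3(z) = (z + 4)(z + 1)(z - 1) / [120] = (1/120)z^3 + (1/30)z^2 - (1/120)z - 1/30
h(z) = 223·L_0 + 4·L_1 + (-2)·L_2 + (-281)·L_3
  223·L_0(z) = -(223/120)z^3 + (223/30)z^2 + (223/120)z - 223/30
  4·L_1(z) = (2/15)z^3 - (2/15)z^2 - (32/15)z + 32/15
  (-2)·L_2(z) = (1/15)z^3 + (1/15)z^2 - (16/15)z - 16/15
  (-281)·L_3(z) = -(281/120)z^3 - (281/30)z^2 + (281/120)z + 281/30
Adding term by term: -4z^3 - 2z^2 + z + 3

h(z) = -4z^3 - 2z^2 + z + 3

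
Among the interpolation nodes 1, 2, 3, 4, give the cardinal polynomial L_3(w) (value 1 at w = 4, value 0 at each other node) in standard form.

L_3(w) = (w - 1)(w - 2)(w - 3) / [(3)·(2)·(1)]
       = (w^3 - 6w^2 + 11w - 6) / (6)

L_3(w) = (1/6)w^3 - w^2 + (11/6)w - 1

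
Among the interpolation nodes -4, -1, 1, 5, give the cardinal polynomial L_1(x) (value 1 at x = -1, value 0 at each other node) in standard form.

L_1(x) = (x + 4)(x - 1)(x - 5) / [(3)·(-2)·(-6)]
       = (x^3 - 2x^2 - 19x + 20) / (36)

L_1(x) = (1/36)x^3 - (1/18)x^2 - (19/36)x + 5/9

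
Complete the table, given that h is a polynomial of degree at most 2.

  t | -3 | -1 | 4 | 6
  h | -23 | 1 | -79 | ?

The 3 known values determine h uniquely (degree ≤ 2).
Evaluate each Lagrange basis at t = 6:
L_0(6) = (7)·(2)/[(-2)·(-7)] = 1
L_1(6) = (9)·(2)/[(2)·(-5)] = -9/5
L_2(6) = (9)·(7)/[(7)·(5)] = 9/5
Sum: (-23)·(1) + 1·(-9/5) + (-79)·(9/5) = -167

-167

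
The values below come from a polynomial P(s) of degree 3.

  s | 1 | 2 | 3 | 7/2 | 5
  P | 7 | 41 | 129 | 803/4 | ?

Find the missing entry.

The 4 known values determine P uniquely (degree ≤ 3).
L_0(5) = (3)·(2)·(3/2)/[(-1)·(-2)·(-5/2)] = -9/5
L_1(5) = (4)·(2)·(3/2)/[(1)·(-1)·(-3/2)] = 8
L_2(5) = (4)·(3)·(3/2)/[(2)·(1)·(-1/2)] = -18
L_3(5) = (4)·(3)·(2)/[(5/2)·(3/2)·(1/2)] = 64/5
Sum: 7·(-9/5) + 41·(8) + 129·(-18) + 803/4·(64/5) = 563

563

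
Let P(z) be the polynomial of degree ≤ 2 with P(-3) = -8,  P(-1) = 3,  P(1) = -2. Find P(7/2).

-123/4

L_0(7/2) = (9/2)·(5/2)/[(-2)·(-4)] = 45/32
L_1(7/2) = (13/2)·(5/2)/[(2)·(-2)] = -65/16
L_2(7/2) = (13/2)·(9/2)/[(4)·(2)] = 117/32
Sum: (-8)·(45/32) + 3·(-65/16) + (-2)·(117/32) = -123/4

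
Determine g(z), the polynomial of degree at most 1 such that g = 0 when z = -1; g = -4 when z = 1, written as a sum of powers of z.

g(z) = -2z - 2

Build the Lagrange basis polynomials:
L_0(z) = (z - 1) / [-2] = -(1/2)z + 1/2
L_1(z) = (z + 1) / [2] = (1/2)z + 1/2
g(z) = 0·L_0 + (-4)·L_1
  0·L_0(z) = 0
  (-4)·L_1(z) = -2z - 2
Adding term by term: -2z - 2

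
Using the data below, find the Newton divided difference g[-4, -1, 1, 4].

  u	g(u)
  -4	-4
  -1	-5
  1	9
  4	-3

-11/24

g[-4,-1] = (-5 - (-4)) / (-1 - (-4)) = -1/3
g[-1,1] = (9 - (-5)) / (1 - (-1)) = 7
g[1,4] = (-3 - 9) / (4 - 1) = -4
g[-4,-1,1] = (7 - (-1/3)) / (1 - (-4)) = 22/15
g[-1,1,4] = (-4 - 7) / (4 - (-1)) = -11/5
g[-4,-1,1,4] = (-11/5 - 22/15) / (4 - (-4)) = -11/24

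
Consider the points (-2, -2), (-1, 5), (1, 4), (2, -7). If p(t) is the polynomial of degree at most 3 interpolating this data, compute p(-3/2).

Evaluate each Lagrange basis at t = -3/2:
L_0(-3/2) = (-1/2)·(-5/2)·(-7/2)/[(-1)·(-3)·(-4)] = 35/96
L_1(-3/2) = (1/2)·(-5/2)·(-7/2)/[(1)·(-2)·(-3)] = 35/48
L_2(-3/2) = (1/2)·(-1/2)·(-7/2)/[(3)·(2)·(-1)] = -7/48
L_3(-3/2) = (1/2)·(-1/2)·(-5/2)/[(4)·(3)·(1)] = 5/96
Sum: (-2)·(35/96) + 5·(35/48) + 4·(-7/48) + (-7)·(5/96) = 63/32

63/32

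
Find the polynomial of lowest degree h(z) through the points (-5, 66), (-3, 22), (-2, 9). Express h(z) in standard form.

h(z) = 3z^2 + 2z + 1

Newton's divided differences:
h[-5,-3] = (22 - 66) / (-3 - (-5)) = -22
h[-3,-2] = (9 - 22) / (-2 - (-3)) = -13
h[-5,-3,-2] = (-13 - (-22)) / (-2 - (-5)) = 3
h(z) = 66 + (-22)·(z + 5) + 3·(z + 5)(z + 3)
Expanding: h(z) = 3z^2 + 2z + 1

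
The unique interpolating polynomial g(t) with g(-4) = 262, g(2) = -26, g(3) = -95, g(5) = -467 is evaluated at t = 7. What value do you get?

Evaluate each Lagrange basis at t = 7:
L_0(7) = (5)·(4)·(2)/[(-6)·(-7)·(-9)] = -20/189
L_1(7) = (11)·(4)·(2)/[(6)·(-1)·(-3)] = 44/9
L_2(7) = (11)·(5)·(2)/[(7)·(1)·(-2)] = -55/7
L_3(7) = (11)·(5)·(4)/[(9)·(3)·(2)] = 110/27
Sum: 262·(-20/189) + (-26)·(44/9) + (-95)·(-55/7) + (-467)·(110/27) = -1311

-1311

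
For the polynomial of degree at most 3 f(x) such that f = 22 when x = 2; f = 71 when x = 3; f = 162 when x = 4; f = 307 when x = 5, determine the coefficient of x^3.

L_0(x) = (x - 3)(x - 4)(x - 5) / [-6] = -(1/6)x^3 + 2x^2 - (47/6)x + 10
L_1(x) = (x - 2)(x - 4)(x - 5) / [2] = (1/2)x^3 - (11/2)x^2 + 19x - 20
L_2(x) = (x - 2)(x - 3)(x - 5) / [-2] = -(1/2)x^3 + 5x^2 - (31/2)x + 15
L_3(x) = (x - 2)(x - 3)(x - 4) / [6] = (1/6)x^3 - (3/2)x^2 + (13/3)x - 4
f(x) = 22·L_0 + 71·L_1 + 162·L_2 + 307·L_3
Only the coefficient of x^3 is needed; take it from each L_i and combine:
22·(-1/6) + 71·(1/2) + 162·(-1/2) + 307·(1/6) = 2

2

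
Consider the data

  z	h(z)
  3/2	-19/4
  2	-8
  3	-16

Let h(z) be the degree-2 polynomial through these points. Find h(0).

2

L_0(0) = (-2)·(-3)/[(-1/2)·(-3/2)] = 8
L_1(0) = (-3/2)·(-3)/[(1/2)·(-1)] = -9
L_2(0) = (-3/2)·(-2)/[(3/2)·(1)] = 2
Sum: (-19/4)·(8) + (-8)·(-9) + (-16)·(2) = 2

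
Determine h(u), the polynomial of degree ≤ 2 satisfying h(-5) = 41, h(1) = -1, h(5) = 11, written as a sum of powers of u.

h(u) = u^2 - 3u + 1

L_0(u) = (u - 1)(u - 5) / [60] = (1/60)u^2 - (1/10)u + 1/12
L_1(u) = (u + 5)(u - 5) / [-24] = -(1/24)u^2 + 25/24
L_2(u) = (u + 5)(u - 1) / [40] = (1/40)u^2 + (1/10)u - 1/8
h(u) = 41·L_0 + (-1)·L_1 + 11·L_2
  41·L_0(u) = (41/60)u^2 - (41/10)u + 41/12
  (-1)·L_1(u) = (1/24)u^2 - 25/24
  11·L_2(u) = (11/40)u^2 + (11/10)u - 11/8
Adding term by term: u^2 - 3u + 1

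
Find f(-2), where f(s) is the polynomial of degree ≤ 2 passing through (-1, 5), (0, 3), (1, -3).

3

Evaluate each Lagrange basis at s = -2:
L_0(-2) = (-2)·(-3)/[(-1)·(-2)] = 3
L_1(-2) = (-1)·(-3)/[(1)·(-1)] = -3
L_2(-2) = (-1)·(-2)/[(2)·(1)] = 1
Sum: 5·(3) + 3·(-3) + (-3)·(1) = 3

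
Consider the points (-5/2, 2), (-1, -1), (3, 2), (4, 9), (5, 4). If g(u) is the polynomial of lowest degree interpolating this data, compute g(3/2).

Evaluate each Lagrange basis at u = 3/2:
L_0(3/2) = (5/2)·(-3/2)·(-5/2)·(-7/2)/[(-3/2)·(-11/2)·(-13/2)·(-15/2)] = -35/429
L_1(3/2) = (4)·(-3/2)·(-5/2)·(-7/2)/[(3/2)·(-4)·(-5)·(-6)] = 7/24
L_2(3/2) = (4)·(5/2)·(-5/2)·(-7/2)/[(11/2)·(4)·(-1)·(-2)] = 175/88
L_3(3/2) = (4)·(5/2)·(-3/2)·(-7/2)/[(13/2)·(5)·(1)·(-1)] = -21/13
L_4(3/2) = (4)·(5/2)·(-3/2)·(-5/2)/[(15/2)·(6)·(2)·(1)] = 5/12
Sum: 2·(-35/429) + (-1)·(7/24) + 2·(175/88) + 9·(-21/13) + 4·(5/12) = -2917/312

-2917/312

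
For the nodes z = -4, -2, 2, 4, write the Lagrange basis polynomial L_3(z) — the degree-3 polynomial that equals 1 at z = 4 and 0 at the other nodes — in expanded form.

L_3(z) = (1/96)z^3 + (1/24)z^2 - (1/24)z - 1/6

L_3(z) = (z + 4)(z + 2)(z - 2) / [(8)·(6)·(2)]
       = (z^3 + 4z^2 - 4z - 16) / (96)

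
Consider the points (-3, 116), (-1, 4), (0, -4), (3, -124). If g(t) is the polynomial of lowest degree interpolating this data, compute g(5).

Evaluate each Lagrange basis at t = 5:
L_0(5) = (6)·(5)·(2)/[(-2)·(-3)·(-6)] = -5/3
L_1(5) = (8)·(5)·(2)/[(2)·(-1)·(-4)] = 10
L_2(5) = (8)·(6)·(2)/[(3)·(1)·(-3)] = -32/3
L_3(5) = (8)·(6)·(5)/[(6)·(4)·(3)] = 10/3
Sum: 116·(-5/3) + 4·(10) + (-4)·(-32/3) + (-124)·(10/3) = -524

-524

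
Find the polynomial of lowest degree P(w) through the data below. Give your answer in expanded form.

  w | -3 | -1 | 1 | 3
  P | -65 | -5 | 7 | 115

Newton's divided differences:
P[-3,-1] = (-5 - (-65)) / (-1 - (-3)) = 30
P[-1,1] = (7 - (-5)) / (1 - (-1)) = 6
P[1,3] = (115 - 7) / (3 - 1) = 54
P[-3,-1,1] = (6 - 30) / (1 - (-3)) = -6
P[-1,1,3] = (54 - 6) / (3 - (-1)) = 12
P[-3,-1,1,3] = (12 - (-6)) / (3 - (-3)) = 3
P(w) = -65 + 30·(w + 3) + (-6)·(w + 3)(w + 1) + 3·(w + 3)(w + 1)(w - 1)
Expanding: P(w) = 3w^3 + 3w^2 + 3w - 2

P(w) = 3w^3 + 3w^2 + 3w - 2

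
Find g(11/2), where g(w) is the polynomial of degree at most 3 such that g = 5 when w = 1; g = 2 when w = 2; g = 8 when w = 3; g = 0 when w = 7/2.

Evaluate each Lagrange basis at w = 11/2:
L_0(11/2) = (7/2)·(5/2)·(2)/[(-1)·(-2)·(-5/2)] = -7/2
L_1(11/2) = (9/2)·(5/2)·(2)/[(1)·(-1)·(-3/2)] = 15
L_2(11/2) = (9/2)·(7/2)·(2)/[(2)·(1)·(-1/2)] = -63/2
L_3(11/2) = (9/2)·(7/2)·(5/2)/[(5/2)·(3/2)·(1/2)] = 21
Sum: 5·(-7/2) + 2·(15) + 8·(-63/2) + 0 = -479/2

-479/2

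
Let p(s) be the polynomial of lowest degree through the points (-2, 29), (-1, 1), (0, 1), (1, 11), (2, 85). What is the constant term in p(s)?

1

L_0(s) = (s + 1)s(s - 1)(s - 2) / [24] = (1/24)s^4 - (1/12)s^3 - (1/24)s^2 + (1/12)s
L_1(s) = (s + 2)s(s - 1)(s - 2) / [-6] = -(1/6)s^4 + (1/6)s^3 + (2/3)s^2 - (2/3)s
L_2(s) = (s + 2)(s + 1)(s - 1)(s - 2) / [4] = (1/4)s^4 - (5/4)s^2 + 1
L_3(s) = (s + 2)(s + 1)s(s - 2) / [-6] = -(1/6)s^4 - (1/6)s^3 + (2/3)s^2 + (2/3)s
L_4(s) = (s + 2)(s + 1)s(s - 1) / [24] = (1/24)s^4 + (1/12)s^3 - (1/24)s^2 - (1/12)s
p(s) = 29·L_0 + 1·L_1 + 1·L_2 + 11·L_3 + 85·L_4
Only the constant term is needed; take it from each L_i and combine:
29·(0) + 1·(0) + 1·(1) + 11·(0) + 85·(0) = 1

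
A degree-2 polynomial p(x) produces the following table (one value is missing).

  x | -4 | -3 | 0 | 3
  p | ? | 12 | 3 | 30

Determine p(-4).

23

The 3 known values determine p uniquely (degree ≤ 2).
L_0(-4) = (-4)·(-7)/[(-3)·(-6)] = 14/9
L_1(-4) = (-1)·(-7)/[(3)·(-3)] = -7/9
L_2(-4) = (-1)·(-4)/[(6)·(3)] = 2/9
Sum: 12·(14/9) + 3·(-7/9) + 30·(2/9) = 23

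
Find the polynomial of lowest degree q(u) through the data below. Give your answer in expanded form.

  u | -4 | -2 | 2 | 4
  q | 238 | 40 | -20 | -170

q(u) = -3u^3 + 2u^2 - 3u + 2

Newton's divided differences:
q[-4,-2] = (40 - 238) / (-2 - (-4)) = -99
q[-2,2] = (-20 - 40) / (2 - (-2)) = -15
q[2,4] = (-170 - (-20)) / (4 - 2) = -75
q[-4,-2,2] = (-15 - (-99)) / (2 - (-4)) = 14
q[-2,2,4] = (-75 - (-15)) / (4 - (-2)) = -10
q[-4,-2,2,4] = (-10 - 14) / (4 - (-4)) = -3
q(u) = 238 + (-99)·(u + 4) + 14·(u + 4)(u + 2) + (-3)·(u + 4)(u + 2)(u - 2)
Expanding: q(u) = -3u^3 + 2u^2 - 3u + 2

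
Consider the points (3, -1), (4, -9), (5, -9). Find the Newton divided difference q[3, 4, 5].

4

q[3,4] = (-9 - (-1)) / (4 - 3) = -8
q[4,5] = (-9 - (-9)) / (5 - 4) = 0
q[3,4,5] = (0 - (-8)) / (5 - 3) = 4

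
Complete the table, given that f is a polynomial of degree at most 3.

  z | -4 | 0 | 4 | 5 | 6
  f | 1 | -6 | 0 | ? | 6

181/64

The 4 known values determine f uniquely (degree ≤ 3).
Evaluate each Lagrange basis at z = 5:
L_0(5) = (5)·(1)·(-1)/[(-4)·(-8)·(-10)] = 1/64
L_1(5) = (9)·(1)·(-1)/[(4)·(-4)·(-6)] = -3/32
L_2(5) = (9)·(5)·(-1)/[(8)·(4)·(-2)] = 45/64
L_3(5) = (9)·(5)·(1)/[(10)·(6)·(2)] = 3/8
Sum: 1·(1/64) + (-6)·(-3/32) + 0 + 6·(3/8) = 181/64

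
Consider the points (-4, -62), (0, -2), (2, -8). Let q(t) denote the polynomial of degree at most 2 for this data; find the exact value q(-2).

-20

Using Newton's divided-difference form:
q[-4,0] = (-2 - (-62)) / (0 - (-4)) = 15
q[0,2] = (-8 - (-2)) / (2 - 0) = -3
q[-4,0,2] = (-3 - 15) / (2 - (-4)) = -3
q(-2) = -62 + 15·(2) + (-3)·(2)·(-2) = -20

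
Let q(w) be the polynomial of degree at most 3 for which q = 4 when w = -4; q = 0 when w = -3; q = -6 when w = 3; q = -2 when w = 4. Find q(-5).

Evaluate each Lagrange basis at w = -5:
L_0(-5) = (-2)·(-8)·(-9)/[(-1)·(-7)·(-8)] = 18/7
L_1(-5) = (-1)·(-8)·(-9)/[(1)·(-6)·(-7)] = -12/7
L_2(-5) = (-1)·(-2)·(-9)/[(7)·(6)·(-1)] = 3/7
L_3(-5) = (-1)·(-2)·(-8)/[(8)·(7)·(1)] = -2/7
Sum: 4·(18/7) + 0 + (-6)·(3/7) + (-2)·(-2/7) = 58/7

58/7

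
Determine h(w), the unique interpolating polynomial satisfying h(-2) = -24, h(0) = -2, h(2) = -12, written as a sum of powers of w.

h(w) = -4w^2 + 3w - 2

L_0(w) = w(w - 2) / [8] = (1/8)w^2 - (1/4)w
L_1(w) = (w + 2)(w - 2) / [-4] = -(1/4)w^2 + 1
L_2(w) = (w + 2)w / [8] = (1/8)w^2 + (1/4)w
h(w) = (-24)·L_0 + (-2)·L_1 + (-12)·L_2
  (-24)·L_0(w) = -3w^2 + 6w
  (-2)·L_1(w) = (1/2)w^2 - 2
  (-12)·L_2(w) = -(3/2)w^2 - 3w
Adding term by term: -4w^2 + 3w - 2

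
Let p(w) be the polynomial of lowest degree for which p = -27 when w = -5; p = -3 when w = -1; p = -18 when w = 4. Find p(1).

-3

Using Newton's divided-difference form:
p[-5,-1] = (-3 - (-27)) / (-1 - (-5)) = 6
p[-1,4] = (-18 - (-3)) / (4 - (-1)) = -3
p[-5,-1,4] = (-3 - 6) / (4 - (-5)) = -1
p(1) = -27 + 6·(6) + (-1)·(6)·(2) = -3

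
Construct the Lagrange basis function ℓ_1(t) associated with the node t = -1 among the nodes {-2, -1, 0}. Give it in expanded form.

ℓ_1(t) = (t + 2)t / [(1)·(-1)]
       = (t^2 + 2t) / (-1)

ℓ_1(t) = -t^2 - 2t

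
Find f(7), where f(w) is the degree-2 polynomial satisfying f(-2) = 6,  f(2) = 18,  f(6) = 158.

Using Newton's divided-difference form:
f[-2,2] = (18 - 6) / (2 - (-2)) = 3
f[2,6] = (158 - 18) / (6 - 2) = 35
f[-2,2,6] = (35 - 3) / (6 - (-2)) = 4
f(7) = 6 + 3·(9) + 4·(9)·(5) = 213

213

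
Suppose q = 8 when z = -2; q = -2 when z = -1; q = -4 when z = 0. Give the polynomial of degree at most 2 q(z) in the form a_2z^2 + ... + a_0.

Build the Lagrange basis polynomials:
L_0(z) = (z + 1)z / [2] = (1/2)z^2 + (1/2)z
L_1(z) = (z + 2)z / [-1] = -z^2 - 2z
L_2(z) = (z + 2)(z + 1) / [2] = (1/2)z^2 + (3/2)z + 1
q(z) = 8·L_0 + (-2)·L_1 + (-4)·L_2
  8·L_0(z) = 4z^2 + 4z
  (-2)·L_1(z) = 2z^2 + 4z
  (-4)·L_2(z) = -2z^2 - 6z - 4
Adding term by term: 4z^2 + 2z - 4

q(z) = 4z^2 + 2z - 4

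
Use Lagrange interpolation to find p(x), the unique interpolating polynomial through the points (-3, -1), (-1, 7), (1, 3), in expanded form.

Build the Lagrange basis polynomials:
L_0(x) = (x + 1)(x - 1) / [8] = (1/8)x^2 - 1/8
L_1(x) = (x + 3)(x - 1) / [-4] = -(1/4)x^2 - (1/2)x + 3/4
L_2(x) = (x + 3)(x + 1) / [8] = (1/8)x^2 + (1/2)x + 3/8
p(x) = (-1)·L_0 + 7·L_1 + 3·L_2
  (-1)·L_0(x) = -(1/8)x^2 + 1/8
  7·L_1(x) = -(7/4)x^2 - (7/2)x + 21/4
  3·L_2(x) = (3/8)x^2 + (3/2)x + 9/8
Adding term by term: -(3/2)x^2 - 2x + 13/2

p(x) = -(3/2)x^2 - 2x + 13/2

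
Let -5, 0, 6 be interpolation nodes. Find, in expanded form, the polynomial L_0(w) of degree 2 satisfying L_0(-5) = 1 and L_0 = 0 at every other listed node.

L_0(w) = (1/55)w^2 - (6/55)w

L_0(w) = w(w - 6) / [(-5)·(-11)]
       = (w^2 - 6w) / (55)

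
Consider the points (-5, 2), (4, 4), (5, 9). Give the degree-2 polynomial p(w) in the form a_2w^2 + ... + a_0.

p(w) = (43/90)w^2 + (7/10)w - 58/9

L_0(w) = (w - 4)(w - 5) / [90] = (1/90)w^2 - (1/10)w + 2/9
L_1(w) = (w + 5)(w - 5) / [-9] = -(1/9)w^2 + 25/9
L_2(w) = (w + 5)(w - 4) / [10] = (1/10)w^2 + (1/10)w - 2
p(w) = 2·L_0 + 4·L_1 + 9·L_2
  2·L_0(w) = (1/45)w^2 - (1/5)w + 4/9
  4·L_1(w) = -(4/9)w^2 + 100/9
  9·L_2(w) = (9/10)w^2 + (9/10)w - 18
Adding term by term: (43/90)w^2 + (7/10)w - 58/9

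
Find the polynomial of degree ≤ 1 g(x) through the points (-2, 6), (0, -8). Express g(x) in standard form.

g(x) = -7x - 8

Build the Lagrange basis polynomials:
L_0(x) = x / [-2] = -(1/2)x
L_1(x) = (x + 2) / [2] = (1/2)x + 1
g(x) = 6·L_0 + (-8)·L_1
  6·L_0(x) = -3x
  (-8)·L_1(x) = -4x - 8
Adding term by term: -7x - 8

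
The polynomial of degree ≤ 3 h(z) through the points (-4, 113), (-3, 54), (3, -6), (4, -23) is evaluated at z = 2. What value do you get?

-1

Evaluate each Lagrange basis at z = 2:
L_0(2) = (5)·(-1)·(-2)/[(-1)·(-7)·(-8)] = -5/28
L_1(2) = (6)·(-1)·(-2)/[(1)·(-6)·(-7)] = 2/7
L_2(2) = (6)·(5)·(-2)/[(7)·(6)·(-1)] = 10/7
L_3(2) = (6)·(5)·(-1)/[(8)·(7)·(1)] = -15/28
Sum: 113·(-5/28) + 54·(2/7) + (-6)·(10/7) + (-23)·(-15/28) = -1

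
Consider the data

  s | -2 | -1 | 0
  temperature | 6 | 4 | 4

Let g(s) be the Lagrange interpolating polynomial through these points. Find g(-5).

24

L_0(-5) = (-4)·(-5)/[(-1)·(-2)] = 10
L_1(-5) = (-3)·(-5)/[(1)·(-1)] = -15
L_2(-5) = (-3)·(-4)/[(2)·(1)] = 6
Sum: 6·(10) + 4·(-15) + 4·(6) = 24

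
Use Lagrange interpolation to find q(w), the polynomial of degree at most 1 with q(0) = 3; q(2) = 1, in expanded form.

q(w) = -w + 3

L_0(w) = (w - 2) / [-2] = -(1/2)w + 1
L_1(w) = w / [2] = (1/2)w
q(w) = 3·L_0 + 1·L_1
  3·L_0(w) = -(3/2)w + 3
  1·L_1(w) = (1/2)w
Adding term by term: -w + 3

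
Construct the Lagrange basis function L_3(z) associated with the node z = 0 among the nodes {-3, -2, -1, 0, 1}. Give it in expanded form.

L_3(z) = (z + 3)(z + 2)(z + 1)(z - 1) / [(3)·(2)·(1)·(-1)]
       = (z^4 + 5z^3 + 5z^2 - 5z - 6) / (-6)

L_3(z) = -(1/6)z^4 - (5/6)z^3 - (5/6)z^2 + (5/6)z + 1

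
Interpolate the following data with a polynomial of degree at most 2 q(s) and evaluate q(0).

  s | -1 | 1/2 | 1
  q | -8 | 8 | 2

Evaluate each Lagrange basis at s = 0:
L_0(0) = (-1/2)·(-1)/[(-3/2)·(-2)] = 1/6
L_1(0) = (1)·(-1)/[(3/2)·(-1/2)] = 4/3
L_2(0) = (1)·(-1/2)/[(2)·(1/2)] = -1/2
Sum: (-8)·(1/6) + 8·(4/3) + 2·(-1/2) = 25/3

25/3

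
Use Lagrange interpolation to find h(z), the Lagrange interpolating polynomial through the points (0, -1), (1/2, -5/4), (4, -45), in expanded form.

h(z) = -3z^2 + z - 1

Build the Lagrange basis polynomials:
L_0(z) = (z - 1/2)(z - 4) / [2] = (1/2)z^2 - (9/4)z + 1
L_1(z) = z(z - 4) / [-7/4] = -(4/7)z^2 + (16/7)z
L_2(z) = z(z - 1/2) / [14] = (1/14)z^2 - (1/28)z
h(z) = (-1)·L_0 + (-5/4)·L_1 + (-45)·L_2
  (-1)·L_0(z) = -(1/2)z^2 + (9/4)z - 1
  (-5/4)·L_1(z) = (5/7)z^2 - (20/7)z
  (-45)·L_2(z) = -(45/14)z^2 + (45/28)z
Adding term by term: -3z^2 + z - 1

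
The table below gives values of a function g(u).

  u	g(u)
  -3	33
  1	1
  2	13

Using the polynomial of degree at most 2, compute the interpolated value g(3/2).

L_0(3/2) = (1/2)·(-1/2)/[(-4)·(-5)] = -1/80
L_1(3/2) = (9/2)·(-1/2)/[(4)·(-1)] = 9/16
L_2(3/2) = (9/2)·(1/2)/[(5)·(1)] = 9/20
Sum: 33·(-1/80) + 1·(9/16) + 13·(9/20) = 6

6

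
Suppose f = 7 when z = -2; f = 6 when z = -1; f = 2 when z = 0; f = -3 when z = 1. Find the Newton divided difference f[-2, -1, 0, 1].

1/3

f[-2,-1] = (6 - 7) / (-1 - (-2)) = -1
f[-1,0] = (2 - 6) / (0 - (-1)) = -4
f[0,1] = (-3 - 2) / (1 - 0) = -5
f[-2,-1,0] = (-4 - (-1)) / (0 - (-2)) = -3/2
f[-1,0,1] = (-5 - (-4)) / (1 - (-1)) = -1/2
f[-2,-1,0,1] = (-1/2 - (-3/2)) / (1 - (-2)) = 1/3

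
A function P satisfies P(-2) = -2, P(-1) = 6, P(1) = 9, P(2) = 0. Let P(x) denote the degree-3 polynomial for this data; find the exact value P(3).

Using Newton's divided-difference form:
P[-2,-1] = (6 - (-2)) / (-1 - (-2)) = 8
P[-1,1] = (9 - 6) / (1 - (-1)) = 3/2
P[1,2] = (0 - 9) / (2 - 1) = -9
P[-2,-1,1] = (3/2 - 8) / (1 - (-2)) = -13/6
P[-1,1,2] = (-9 - 3/2) / (2 - (-1)) = -7/2
P[-2,-1,1,2] = (-7/2 - (-13/6)) / (2 - (-2)) = -1/3
P(3) = -2 + 8·(5) + (-13/6)·(5)·(4) + (-1/3)·(5)·(4)·(2) = -56/3

-56/3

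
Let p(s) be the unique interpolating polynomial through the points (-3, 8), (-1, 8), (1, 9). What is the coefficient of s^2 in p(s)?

1/8

Build the Lagrange basis polynomials:
L_0(s) = (s + 1)(s - 1) / [8] = (1/8)s^2 - 1/8
L_1(s) = (s + 3)(s - 1) / [-4] = -(1/4)s^2 - (1/2)s + 3/4
L_2(s) = (s + 3)(s + 1) / [8] = (1/8)s^2 + (1/2)s + 3/8
p(s) = 8·L_0 + 8·L_1 + 9·L_2
Only the coefficient of s^2 is needed; take it from each L_i and combine:
8·(1/8) + 8·(-1/4) + 9·(1/8) = 1/8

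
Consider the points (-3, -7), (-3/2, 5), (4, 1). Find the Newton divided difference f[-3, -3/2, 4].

-96/77

f[-3,-3/2] = (5 - (-7)) / (-3/2 - (-3)) = 8
f[-3/2,4] = (1 - 5) / (4 - (-3/2)) = -8/11
f[-3,-3/2,4] = (-8/11 - 8) / (4 - (-3)) = -96/77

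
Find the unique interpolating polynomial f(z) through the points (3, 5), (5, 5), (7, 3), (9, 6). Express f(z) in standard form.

Build the Lagrange basis polynomials:
L_0(z) = (z - 5)(z - 7)(z - 9) / [-48] = -(1/48)z^3 + (7/16)z^2 - (143/48)z + 105/16
L_1(z) = (z - 3)(z - 7)(z - 9) / [16] = (1/16)z^3 - (19/16)z^2 + (111/16)z - 189/16
L_2(z) = (z - 3)(z - 5)(z - 9) / [-16] = -(1/16)z^3 + (17/16)z^2 - (87/16)z + 135/16
L_3(z) = (z - 3)(z - 5)(z - 7) / [48] = (1/48)z^3 - (5/16)z^2 + (71/48)z - 35/16
f(z) = 5·L_0 + 5·L_1 + 3·L_2 + 6·L_3
  5·L_0(z) = -(5/48)z^3 + (35/16)z^2 - (715/48)z + 525/16
  5·L_1(z) = (5/16)z^3 - (95/16)z^2 + (555/16)z - 945/16
  3·L_2(z) = -(3/16)z^3 + (51/16)z^2 - (261/16)z + 405/16
  6·L_3(z) = (1/8)z^3 - (15/8)z^2 + (71/8)z - 105/8
Adding term by term: (7/48)z^3 - (39/16)z^2 + (593/48)z - 225/16

f(z) = (7/48)z^3 - (39/16)z^2 + (593/48)z - 225/16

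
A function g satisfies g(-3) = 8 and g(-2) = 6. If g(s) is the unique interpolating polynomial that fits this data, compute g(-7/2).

Evaluate each Lagrange basis at s = -7/2:
L_0(-7/2) = (-3/2)/[(-1)] = 3/2
L_1(-7/2) = (-1/2)/[(1)] = -1/2
Sum: 8·(3/2) + 6·(-1/2) = 9

9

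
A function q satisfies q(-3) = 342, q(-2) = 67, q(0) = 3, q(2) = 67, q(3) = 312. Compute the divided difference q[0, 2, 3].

71

q[0,2] = (67 - 3) / (2 - 0) = 32
q[2,3] = (312 - 67) / (3 - 2) = 245
q[0,2,3] = (245 - 32) / (3 - 0) = 71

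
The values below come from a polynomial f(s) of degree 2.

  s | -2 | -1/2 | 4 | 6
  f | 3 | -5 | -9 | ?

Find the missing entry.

The 3 known values determine f uniquely (degree ≤ 2).
L_0(6) = (13/2)·(2)/[(-3/2)·(-6)] = 13/9
L_1(6) = (8)·(2)/[(3/2)·(-9/2)] = -64/27
L_2(6) = (8)·(13/2)/[(6)·(9/2)] = 52/27
Sum: 3·(13/9) + (-5)·(-64/27) + (-9)·(52/27) = -31/27

-31/27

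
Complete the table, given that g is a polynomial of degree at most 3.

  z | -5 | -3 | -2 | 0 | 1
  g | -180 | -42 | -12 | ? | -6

0

The 4 known values determine g uniquely (degree ≤ 3).
Evaluate each Lagrange basis at z = 0:
L_0(0) = (3)·(2)·(-1)/[(-2)·(-3)·(-6)] = 1/6
L_1(0) = (5)·(2)·(-1)/[(2)·(-1)·(-4)] = -5/4
L_2(0) = (5)·(3)·(-1)/[(3)·(1)·(-3)] = 5/3
L_3(0) = (5)·(3)·(2)/[(6)·(4)·(3)] = 5/12
Sum: (-180)·(1/6) + (-42)·(-5/4) + (-12)·(5/3) + (-6)·(5/12) = 0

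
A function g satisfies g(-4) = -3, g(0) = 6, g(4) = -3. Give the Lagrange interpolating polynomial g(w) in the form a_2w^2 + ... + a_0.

Build the Lagrange basis polynomials:
L_0(w) = w(w - 4) / [32] = (1/32)w^2 - (1/8)w
L_1(w) = (w + 4)(w - 4) / [-16] = -(1/16)w^2 + 1
L_2(w) = (w + 4)w / [32] = (1/32)w^2 + (1/8)w
g(w) = (-3)·L_0 + 6·L_1 + (-3)·L_2
  (-3)·L_0(w) = -(3/32)w^2 + (3/8)w
  6·L_1(w) = -(3/8)w^2 + 6
  (-3)·L_2(w) = -(3/32)w^2 - (3/8)w
Adding term by term: -(9/16)w^2 + 6

g(w) = -(9/16)w^2 + 6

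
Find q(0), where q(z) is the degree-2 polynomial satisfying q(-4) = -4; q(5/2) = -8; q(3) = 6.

Using Newton's divided-difference form:
q[-4,5/2] = (-8 - (-4)) / (5/2 - (-4)) = -8/13
q[5/2,3] = (6 - (-8)) / (3 - 5/2) = 28
q[-4,5/2,3] = (28 - (-8/13)) / (3 - (-4)) = 372/91
q(0) = -4 + (-8/13)·(4) + (372/91)·(4)·(-5/2) = -4308/91

-4308/91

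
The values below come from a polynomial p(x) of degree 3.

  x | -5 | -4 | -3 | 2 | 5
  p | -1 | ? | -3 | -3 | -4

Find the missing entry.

-631/280

The 4 known values determine p uniquely (degree ≤ 3).
Evaluate each Lagrange basis at x = -4:
L_0(-4) = (-1)·(-6)·(-9)/[(-2)·(-7)·(-10)] = 27/70
L_1(-4) = (1)·(-6)·(-9)/[(2)·(-5)·(-8)] = 27/40
L_2(-4) = (1)·(-1)·(-9)/[(7)·(5)·(-3)] = -3/35
L_3(-4) = (1)·(-1)·(-6)/[(10)·(8)·(3)] = 1/40
Sum: (-1)·(27/70) + (-3)·(27/40) + (-3)·(-3/35) + (-4)·(1/40) = -631/280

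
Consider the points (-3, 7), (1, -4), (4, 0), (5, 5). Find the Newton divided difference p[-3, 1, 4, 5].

p[-3,1] = (-4 - 7) / (1 - (-3)) = -11/4
p[1,4] = (0 - (-4)) / (4 - 1) = 4/3
p[4,5] = (5 - 0) / (5 - 4) = 5
p[-3,1,4] = (4/3 - (-11/4)) / (4 - (-3)) = 7/12
p[1,4,5] = (5 - 4/3) / (5 - 1) = 11/12
p[-3,1,4,5] = (11/12 - 7/12) / (5 - (-3)) = 1/24

1/24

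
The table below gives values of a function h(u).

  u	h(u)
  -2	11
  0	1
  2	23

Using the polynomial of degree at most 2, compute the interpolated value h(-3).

Using Newton's divided-difference form:
h[-2,0] = (1 - 11) / (0 - (-2)) = -5
h[0,2] = (23 - 1) / (2 - 0) = 11
h[-2,0,2] = (11 - (-5)) / (2 - (-2)) = 4
h(-3) = 11 + (-5)·(-1) + 4·(-1)·(-3) = 28

28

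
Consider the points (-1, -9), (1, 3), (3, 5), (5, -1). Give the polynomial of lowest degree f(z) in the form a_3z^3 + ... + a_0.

f(z) = (1/24)z^3 - (11/8)z^2 + (143/24)z - 13/8

Newton's divided differences:
f[-1,1] = (3 - (-9)) / (1 - (-1)) = 6
f[1,3] = (5 - 3) / (3 - 1) = 1
f[3,5] = (-1 - 5) / (5 - 3) = -3
f[-1,1,3] = (1 - 6) / (3 - (-1)) = -5/4
f[1,3,5] = (-3 - 1) / (5 - 1) = -1
f[-1,1,3,5] = (-1 - (-5/4)) / (5 - (-1)) = 1/24
f(z) = -9 + 6·(z + 1) + (-5/4)·(z + 1)(z - 1) + (1/24)·(z + 1)(z - 1)(z - 3)
Expanding: f(z) = (1/24)z^3 - (11/8)z^2 + (143/24)z - 13/8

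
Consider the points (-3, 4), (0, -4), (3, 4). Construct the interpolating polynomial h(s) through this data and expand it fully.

h(s) = (8/9)s^2 - 4

Build the Lagrange basis polynomials:
L_0(s) = s(s - 3) / [18] = (1/18)s^2 - (1/6)s
L_1(s) = (s + 3)(s - 3) / [-9] = -(1/9)s^2 + 1
L_2(s) = (s + 3)s / [18] = (1/18)s^2 + (1/6)s
h(s) = 4·L_0 + (-4)·L_1 + 4·L_2
  4·L_0(s) = (2/9)s^2 - (2/3)s
  (-4)·L_1(s) = (4/9)s^2 - 4
  4·L_2(s) = (2/9)s^2 + (2/3)s
Adding term by term: (8/9)s^2 - 4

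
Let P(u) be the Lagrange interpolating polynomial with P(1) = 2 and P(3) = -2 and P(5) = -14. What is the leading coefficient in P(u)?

-1

Build the Lagrange basis polynomials:
L_0(u) = (u - 3)(u - 5) / [8] = (1/8)u^2 - u + 15/8
L_1(u) = (u - 1)(u - 5) / [-4] = -(1/4)u^2 + (3/2)u - 5/4
L_2(u) = (u - 1)(u - 3) / [8] = (1/8)u^2 - (1/2)u + 3/8
P(u) = 2·L_0 + (-2)·L_1 + (-14)·L_2
Only the coefficient of u^2 is needed; take it from each L_i and combine:
2·(1/8) + (-2)·(-1/4) + (-14)·(1/8) = -1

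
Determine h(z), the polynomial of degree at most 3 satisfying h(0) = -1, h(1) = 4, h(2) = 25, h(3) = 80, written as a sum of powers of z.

h(z) = 3z^3 - z^2 + 3z - 1

Newton's divided differences:
h[0,1] = (4 - (-1)) / (1 - 0) = 5
h[1,2] = (25 - 4) / (2 - 1) = 21
h[2,3] = (80 - 25) / (3 - 2) = 55
h[0,1,2] = (21 - 5) / (2 - 0) = 8
h[1,2,3] = (55 - 21) / (3 - 1) = 17
h[0,1,2,3] = (17 - 8) / (3 - 0) = 3
h(z) = -1 + 5·z + 8·z(z - 1) + 3·z(z - 1)(z - 2)
Expanding: h(z) = 3z^3 - z^2 + 3z - 1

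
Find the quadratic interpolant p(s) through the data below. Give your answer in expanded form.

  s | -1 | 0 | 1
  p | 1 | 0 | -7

p(s) = -3s^2 - 4s

Build the Lagrange basis polynomials:
L_0(s) = s(s - 1) / [2] = (1/2)s^2 - (1/2)s
L_1(s) = (s + 1)(s - 1) / [-1] = -s^2 + 1
L_2(s) = (s + 1)s / [2] = (1/2)s^2 + (1/2)s
p(s) = 1·L_0 + 0·L_1 + (-7)·L_2
  1·L_0(s) = (1/2)s^2 - (1/2)s
  0·L_1(s) = 0
  (-7)·L_2(s) = -(7/2)s^2 - (7/2)s
Adding term by term: -3s^2 - 4s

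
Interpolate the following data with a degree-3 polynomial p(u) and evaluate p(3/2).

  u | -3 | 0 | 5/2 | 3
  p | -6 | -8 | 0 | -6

Evaluate each Lagrange basis at u = 3/2:
L_0(3/2) = (3/2)·(-1)·(-3/2)/[(-3)·(-11/2)·(-6)] = -1/44
L_1(3/2) = (9/2)·(-1)·(-3/2)/[(3)·(-5/2)·(-3)] = 3/10
L_2(3/2) = (9/2)·(3/2)·(-3/2)/[(11/2)·(5/2)·(-1/2)] = 81/55
L_3(3/2) = (9/2)·(3/2)·(-1)/[(6)·(3)·(1/2)] = -3/4
Sum: (-6)·(-1/44) + (-8)·(3/10) + 0 + (-6)·(-3/4) = 123/55

123/55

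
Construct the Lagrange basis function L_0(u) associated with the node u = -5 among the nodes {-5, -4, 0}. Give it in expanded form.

L_0(u) = (1/5)u^2 + (4/5)u

L_0(u) = (u + 4)u / [(-1)·(-5)]
       = (u^2 + 4u) / (5)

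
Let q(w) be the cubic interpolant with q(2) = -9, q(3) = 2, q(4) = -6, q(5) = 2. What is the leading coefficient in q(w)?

35/6

The leading coefficient equals the top divided difference q[2,3,4,5].
q[2,3] = (2 - (-9)) / (3 - 2) = 11
q[3,4] = (-6 - 2) / (4 - 3) = -8
q[4,5] = (2 - (-6)) / (5 - 4) = 8
q[2,3,4] = (-8 - 11) / (4 - 2) = -19/2
q[3,4,5] = (8 - (-8)) / (5 - 3) = 8
q[2,3,4,5] = (8 - (-19/2)) / (5 - 2) = 35/6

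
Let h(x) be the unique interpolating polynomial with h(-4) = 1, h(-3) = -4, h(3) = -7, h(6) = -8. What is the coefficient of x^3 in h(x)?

-59/945

The leading coefficient equals the top divided difference h[-4,-3,3,6].
h[-4,-3] = (-4 - 1) / (-3 - (-4)) = -5
h[-3,3] = (-7 - (-4)) / (3 - (-3)) = -1/2
h[3,6] = (-8 - (-7)) / (6 - 3) = -1/3
h[-4,-3,3] = (-1/2 - (-5)) / (3 - (-4)) = 9/14
h[-3,3,6] = (-1/3 - (-1/2)) / (6 - (-3)) = 1/54
h[-4,-3,3,6] = (1/54 - 9/14) / (6 - (-4)) = -59/945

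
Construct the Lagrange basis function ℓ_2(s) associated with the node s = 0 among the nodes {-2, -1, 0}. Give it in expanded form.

ℓ_2(s) = (1/2)s^2 + (3/2)s + 1

ℓ_2(s) = (s + 2)(s + 1) / [(2)·(1)]
       = (s^2 + 3s + 2) / (2)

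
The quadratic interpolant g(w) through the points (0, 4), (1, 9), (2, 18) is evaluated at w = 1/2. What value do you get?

Evaluate each Lagrange basis at w = 1/2:
L_0(1/2) = (-1/2)·(-3/2)/[(-1)·(-2)] = 3/8
L_1(1/2) = (1/2)·(-3/2)/[(1)·(-1)] = 3/4
L_2(1/2) = (1/2)·(-1/2)/[(2)·(1)] = -1/8
Sum: 4·(3/8) + 9·(3/4) + 18·(-1/8) = 6

6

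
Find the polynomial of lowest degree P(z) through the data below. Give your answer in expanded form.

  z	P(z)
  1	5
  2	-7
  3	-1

Newton's divided differences:
P[1,2] = (-7 - 5) / (2 - 1) = -12
P[2,3] = (-1 - (-7)) / (3 - 2) = 6
P[1,2,3] = (6 - (-12)) / (3 - 1) = 9
P(z) = 5 + (-12)·(z - 1) + 9·(z - 1)(z - 2)
Expanding: P(z) = 9z^2 - 39z + 35

P(z) = 9z^2 - 39z + 35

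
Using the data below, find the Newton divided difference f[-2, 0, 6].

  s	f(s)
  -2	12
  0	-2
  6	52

2

f[-2,0] = (-2 - 12) / (0 - (-2)) = -7
f[0,6] = (52 - (-2)) / (6 - 0) = 9
f[-2,0,6] = (9 - (-7)) / (6 - (-2)) = 2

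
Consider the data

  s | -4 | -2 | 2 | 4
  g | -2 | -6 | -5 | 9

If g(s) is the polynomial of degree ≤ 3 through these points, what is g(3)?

Using Newton's divided-difference form:
g[-4,-2] = (-6 - (-2)) / (-2 - (-4)) = -2
g[-2,2] = (-5 - (-6)) / (2 - (-2)) = 1/4
g[2,4] = (9 - (-5)) / (4 - 2) = 7
g[-4,-2,2] = (1/4 - (-2)) / (2 - (-4)) = 3/8
g[-2,2,4] = (7 - 1/4) / (4 - (-2)) = 9/8
g[-4,-2,2,4] = (9/8 - 3/8) / (4 - (-4)) = 3/32
g(3) = -2 + (-2)·(7) + (3/8)·(7)·(5) + (3/32)·(7)·(5)·(1) = 13/32

13/32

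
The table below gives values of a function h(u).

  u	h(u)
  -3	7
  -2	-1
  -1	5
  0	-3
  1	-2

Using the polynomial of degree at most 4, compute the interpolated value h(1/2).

L_0(1/2) = (5/2)·(3/2)·(1/2)·(-1/2)/[(-1)·(-2)·(-3)·(-4)] = -5/128
L_1(1/2) = (7/2)·(3/2)·(1/2)·(-1/2)/[(1)·(-1)·(-2)·(-3)] = 7/32
L_2(1/2) = (7/2)·(5/2)·(1/2)·(-1/2)/[(2)·(1)·(-1)·(-2)] = -35/64
L_3(1/2) = (7/2)·(5/2)·(3/2)·(-1/2)/[(3)·(2)·(1)·(-1)] = 35/32
L_4(1/2) = (7/2)·(5/2)·(3/2)·(1/2)/[(4)·(3)·(2)·(1)] = 35/128
Sum: 7·(-5/128) + (-1)·(7/32) + 5·(-35/64) + (-3)·(35/32) + (-2)·(35/128) = -903/128

-903/128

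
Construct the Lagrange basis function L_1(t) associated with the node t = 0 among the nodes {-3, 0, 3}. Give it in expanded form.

L_1(t) = -(1/9)t^2 + 1

L_1(t) = (t + 3)(t - 3) / [(3)·(-3)]
       = (t^2 - 9) / (-9)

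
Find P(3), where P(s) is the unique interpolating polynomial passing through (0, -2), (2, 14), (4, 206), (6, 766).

Evaluate each Lagrange basis at s = 3:
L_0(3) = (1)·(-1)·(-3)/[(-2)·(-4)·(-6)] = -1/16
L_1(3) = (3)·(-1)·(-3)/[(2)·(-2)·(-4)] = 9/16
L_2(3) = (3)·(1)·(-3)/[(4)·(2)·(-2)] = 9/16
L_3(3) = (3)·(1)·(-1)/[(6)·(4)·(2)] = -1/16
Sum: (-2)·(-1/16) + 14·(9/16) + 206·(9/16) + 766·(-1/16) = 76

76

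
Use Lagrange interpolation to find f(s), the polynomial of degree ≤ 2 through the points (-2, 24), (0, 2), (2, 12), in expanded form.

f(s) = 4s^2 - 3s + 2

Build the Lagrange basis polynomials:
L_0(s) = s(s - 2) / [8] = (1/8)s^2 - (1/4)s
L_1(s) = (s + 2)(s - 2) / [-4] = -(1/4)s^2 + 1
L_2(s) = (s + 2)s / [8] = (1/8)s^2 + (1/4)s
f(s) = 24·L_0 + 2·L_1 + 12·L_2
  24·L_0(s) = 3s^2 - 6s
  2·L_1(s) = -(1/2)s^2 + 2
  12·L_2(s) = (3/2)s^2 + 3s
Adding term by term: 4s^2 - 3s + 2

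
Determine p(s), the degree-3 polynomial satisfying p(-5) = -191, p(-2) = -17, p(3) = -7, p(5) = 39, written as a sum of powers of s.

Build the Lagrange basis polynomials:
L_0(s) = (s + 2)(s - 3)(s - 5) / [-240] = -(1/240)s^3 + (1/40)s^2 + (1/240)s - 1/8
L_1(s) = (s + 5)(s - 3)(s - 5) / [105] = (1/105)s^3 - (1/35)s^2 - (5/21)s + 5/7
L_2(s) = (s + 5)(s + 2)(s - 5) / [-80] = -(1/80)s^3 - (1/40)s^2 + (5/16)s + 5/8
L_3(s) = (s + 5)(s + 2)(s - 3) / [140] = (1/140)s^3 + (1/35)s^2 - (11/140)s - 3/14
p(s) = (-191)·L_0 + (-17)·L_1 + (-7)·L_2 + 39·L_3
  (-191)·L_0(s) = (191/240)s^3 - (191/40)s^2 - (191/240)s + 191/8
  (-17)·L_1(s) = -(17/105)s^3 + (17/35)s^2 + (85/21)s - 85/7
  (-7)·L_2(s) = (7/80)s^3 + (7/40)s^2 - (35/16)s - 35/8
  39·L_3(s) = (39/140)s^3 + (39/35)s^2 - (429/140)s - 117/14
Adding term by term: s^3 - 3s^2 - 2s - 1

p(s) = s^3 - 3s^2 - 2s - 1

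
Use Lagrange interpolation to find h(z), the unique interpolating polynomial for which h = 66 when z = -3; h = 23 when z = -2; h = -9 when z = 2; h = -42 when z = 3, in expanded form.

L_0(z) = (z + 2)(z - 2)(z - 3) / [-30] = -(1/30)z^3 + (1/10)z^2 + (2/15)z - 2/5
L_1(z) = (z + 3)(z - 2)(z - 3) / [20] = (1/20)z^3 - (1/10)z^2 - (9/20)z + 9/10
L_2(z) = (z + 3)(z + 2)(z - 3) / [-20] = -(1/20)z^3 - (1/10)z^2 + (9/20)z + 9/10
L_3(z) = (z + 3)(z + 2)(z - 2) / [30] = (1/30)z^3 + (1/10)z^2 - (2/15)z - 2/5
h(z) = 66·L_0 + 23·L_1 + (-9)·L_2 + (-42)·L_3
  66·L_0(z) = -(11/5)z^3 + (33/5)z^2 + (44/5)z - 132/5
  23·L_1(z) = (23/20)z^3 - (23/10)z^2 - (207/20)z + 207/10
  (-9)·L_2(z) = (9/20)z^3 + (9/10)z^2 - (81/20)z - 81/10
  (-42)·L_3(z) = -(7/5)z^3 - (21/5)z^2 + (28/5)z + 84/5
Adding term by term: -2z^3 + z^2 + 3

h(z) = -2z^3 + z^2 + 3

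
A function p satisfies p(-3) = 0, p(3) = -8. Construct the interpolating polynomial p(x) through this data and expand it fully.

Build the Lagrange basis polynomials:
L_0(x) = (x - 3) / [-6] = -(1/6)x + 1/2
L_1(x) = (x + 3) / [6] = (1/6)x + 1/2
p(x) = 0·L_0 + (-8)·L_1
  0·L_0(x) = 0
  (-8)·L_1(x) = -(4/3)x - 4
Adding term by term: -(4/3)x - 4

p(x) = -(4/3)x - 4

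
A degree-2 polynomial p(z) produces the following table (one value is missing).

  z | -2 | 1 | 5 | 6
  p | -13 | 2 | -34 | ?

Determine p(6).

The 3 known values determine p uniquely (degree ≤ 2).
L_0(6) = (5)·(1)/[(-3)·(-7)] = 5/21
L_1(6) = (8)·(1)/[(3)·(-4)] = -2/3
L_2(6) = (8)·(5)/[(7)·(4)] = 10/7
Sum: (-13)·(5/21) + 2·(-2/3) + (-34)·(10/7) = -53

-53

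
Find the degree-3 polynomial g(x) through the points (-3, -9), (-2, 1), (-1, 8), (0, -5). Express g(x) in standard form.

Newton's divided differences:
g[-3,-2] = (1 - (-9)) / (-2 - (-3)) = 10
g[-2,-1] = (8 - 1) / (-1 - (-2)) = 7
g[-1,0] = (-5 - 8) / (0 - (-1)) = -13
g[-3,-2,-1] = (7 - 10) / (-1 - (-3)) = -3/2
g[-2,-1,0] = (-13 - 7) / (0 - (-2)) = -10
g[-3,-2,-1,0] = (-10 - (-3/2)) / (0 - (-3)) = -17/6
g(x) = -9 + 10·(x + 3) + (-3/2)·(x + 3)(x + 2) + (-17/6)·(x + 3)(x + 2)(x + 1)
Expanding: g(x) = -(17/6)x^3 - (37/2)x^2 - (86/3)x - 5

g(x) = -(17/6)x^3 - (37/2)x^2 - (86/3)x - 5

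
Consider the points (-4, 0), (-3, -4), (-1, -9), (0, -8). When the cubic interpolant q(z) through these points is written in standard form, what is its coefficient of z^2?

11/6

Build the Lagrange basis polynomials:
L_0(z) = (z + 3)(z + 1)z / [-12] = -(1/12)z^3 - (1/3)z^2 - (1/4)z
L_1(z) = (z + 4)(z + 1)z / [6] = (1/6)z^3 + (5/6)z^2 + (2/3)z
L_2(z) = (z + 4)(z + 3)z / [-6] = -(1/6)z^3 - (7/6)z^2 - 2z
L_3(z) = (z + 4)(z + 3)(z + 1) / [12] = (1/12)z^3 + (2/3)z^2 + (19/12)z + 1
q(z) = 0·L_0 + (-4)·L_1 + (-9)·L_2 + (-8)·L_3
Only the coefficient of z^2 is needed; take it from each L_i and combine:
0·(-1/3) + (-4)·(5/6) + (-9)·(-7/6) + (-8)·(2/3) = 11/6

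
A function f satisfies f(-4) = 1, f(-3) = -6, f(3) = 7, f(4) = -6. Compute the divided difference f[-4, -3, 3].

f[-4,-3] = (-6 - 1) / (-3 - (-4)) = -7
f[-3,3] = (7 - (-6)) / (3 - (-3)) = 13/6
f[-4,-3,3] = (13/6 - (-7)) / (3 - (-4)) = 55/42

55/42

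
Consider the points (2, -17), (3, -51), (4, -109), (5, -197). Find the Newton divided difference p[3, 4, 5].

p[3,4] = (-109 - (-51)) / (4 - 3) = -58
p[4,5] = (-197 - (-109)) / (5 - 4) = -88
p[3,4,5] = (-88 - (-58)) / (5 - 3) = -15

-15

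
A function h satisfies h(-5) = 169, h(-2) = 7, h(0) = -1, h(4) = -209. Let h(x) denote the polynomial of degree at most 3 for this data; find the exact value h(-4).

79

Evaluate each Lagrange basis at x = -4:
L_0(-4) = (-2)·(-4)·(-8)/[(-3)·(-5)·(-9)] = 64/135
L_1(-4) = (1)·(-4)·(-8)/[(3)·(-2)·(-6)] = 8/9
L_2(-4) = (1)·(-2)·(-8)/[(5)·(2)·(-4)] = -2/5
L_3(-4) = (1)·(-2)·(-4)/[(9)·(6)·(4)] = 1/27
Sum: 169·(64/135) + 7·(8/9) + (-1)·(-2/5) + (-209)·(1/27) = 79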